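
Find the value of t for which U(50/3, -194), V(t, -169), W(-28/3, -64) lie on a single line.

35/3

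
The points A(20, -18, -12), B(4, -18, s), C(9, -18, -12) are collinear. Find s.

-12

Collinearity requires AB × AC = 0; each component is linear in s.
The y-component gives (-11)s + (-132) = 0, so s = -12.
The remaining components then also vanish.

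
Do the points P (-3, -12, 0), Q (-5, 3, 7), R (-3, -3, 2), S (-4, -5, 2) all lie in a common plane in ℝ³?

No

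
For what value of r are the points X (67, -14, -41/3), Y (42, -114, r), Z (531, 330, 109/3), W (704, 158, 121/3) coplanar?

Coplanarity ⇔ det[XY; XZ; XW] = 0.
Expanding, this is linear in r: (-139320)r + (-2832840) = 0.
So r = -61/3.

-61/3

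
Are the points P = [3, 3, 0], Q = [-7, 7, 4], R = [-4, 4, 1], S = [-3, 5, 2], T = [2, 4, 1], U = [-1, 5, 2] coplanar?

Yes

The plane through P, Q, R has normal n = PQ × PR = (0, -18, 18) and equation n·X = -54.
Checking the remaining points: n·S = -54, n·T = -54, n·U = -54.
All equal -54, so all 6 points lie in one plane.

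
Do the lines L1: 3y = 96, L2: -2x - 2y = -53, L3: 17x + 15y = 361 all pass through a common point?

Intersecting L1 and L2: solving the 2×2 system gives (x, y) = (-11/2, 32).
Substitute into L3: (17)(-11/2) + (15)(32) = 773/2.
But L3 requires 361 ≠ 773/2, so the three lines have no common point.

No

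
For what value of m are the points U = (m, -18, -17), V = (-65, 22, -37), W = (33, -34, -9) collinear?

5

Direction VW = (98, -56, 28). From the y-coordinate of U, the parameter along the line is τ = (-18 − 22)/(-56) = 5/7.
Then m = (-65) + 5/7·(98) = 5.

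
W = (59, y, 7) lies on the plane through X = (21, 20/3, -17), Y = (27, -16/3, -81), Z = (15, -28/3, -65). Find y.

Coplanarity requires XY · (XZ × XW) = 0.
XY = (6, -12, -64), XZ = (-6, -16, -48); the triple product is linear in y with coefficient 672 and constant term -25536.
Setting it to zero: y = 38.

38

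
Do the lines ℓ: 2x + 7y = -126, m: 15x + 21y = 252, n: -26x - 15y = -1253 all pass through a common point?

No

The three lines meet at one point iff the augmented coefficient matrix [aᵢ bᵢ cᵢ] has rank < 3, i.e. its determinant vanishes.
Here the determinant is 189.
Nonzero, so no common point exists.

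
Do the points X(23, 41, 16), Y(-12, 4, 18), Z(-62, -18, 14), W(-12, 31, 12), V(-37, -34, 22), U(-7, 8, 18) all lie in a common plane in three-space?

The plane through X, Y, Z has normal n = XY × XZ = (192, -240, -1080) and equation n·P = -22704.
Checking the remaining points: n·W = -22704, n·V = -22704, n·U = -22704.
All equal -22704, so all 6 points lie in one plane.

Yes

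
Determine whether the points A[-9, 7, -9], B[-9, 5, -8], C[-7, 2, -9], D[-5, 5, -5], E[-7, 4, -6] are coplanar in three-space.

The plane through A, B, C has normal n = AB × AC = (5, 2, 4) and equation n·P = -67.
Checking the remaining points: n·D = -35, n·E = -51.
Since n·D = -35 ≠ -67, D is off the plane and the points are not all coplanar.

No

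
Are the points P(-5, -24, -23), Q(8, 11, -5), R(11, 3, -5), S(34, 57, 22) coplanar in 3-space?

A normal to the plane through P, Q, R is n = PQ × PR = (144, 54, -209).
The plane has equation n·X = 2791. For S: n·S = 3376.
3376 ≠ 2791, so S is off the plane.

No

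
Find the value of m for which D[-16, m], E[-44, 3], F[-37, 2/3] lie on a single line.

The three points are collinear iff det[DE; DF] = 0.
This determinant is linear in m: (7)m + (133/3) = 0, so m = -19/3.

-19/3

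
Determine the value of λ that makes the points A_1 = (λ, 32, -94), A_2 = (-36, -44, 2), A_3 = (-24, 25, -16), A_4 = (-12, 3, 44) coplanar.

The points are coplanar iff A_1A_2 · (A_1A_3 × A_1A_4) = 0.
Expanding, this is linear in λ: (-3744)λ + (-168480) = 0.
So λ = -45.

-45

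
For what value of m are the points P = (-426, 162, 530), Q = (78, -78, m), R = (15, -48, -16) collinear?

-94

Collinearity requires PQ × PR = 0; each component is linear in m.
The x-component gives (210)m + (19740) = 0, so m = -94.
The remaining components then also vanish.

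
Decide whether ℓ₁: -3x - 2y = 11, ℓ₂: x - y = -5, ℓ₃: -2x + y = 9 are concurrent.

Intersecting ℓ₁ and ℓ₂: solving the 2×2 system gives (x, y) = (-21/5, 4/5).
Substitute into ℓ₃: (-2)(-21/5) + (1)(4/5) = 46/5.
But ℓ₃ requires 9 ≠ 46/5, so the three lines have no common point.

No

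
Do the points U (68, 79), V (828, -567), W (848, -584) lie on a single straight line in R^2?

Yes

UV = (760, -646), UW = (780, -663).
det[UV; UW] = (760)(-663) − (-646)(780) = 0.
The determinant is zero, so the points are collinear.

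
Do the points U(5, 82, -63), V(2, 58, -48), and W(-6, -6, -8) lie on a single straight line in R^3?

UV = (-3, -24, 15), UW = (-11, -88, 55).
Each component of UW is 11/3 times the corresponding component of UV, so UW = 11/3·UV and the points are collinear.

Yes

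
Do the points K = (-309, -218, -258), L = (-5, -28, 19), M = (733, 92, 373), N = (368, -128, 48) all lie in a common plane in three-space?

Yes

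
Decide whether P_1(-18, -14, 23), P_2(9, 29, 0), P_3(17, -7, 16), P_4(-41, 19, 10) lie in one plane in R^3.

With P_1 as base: P_1P_2 = (27, 43, -23), P_1P_3 = (35, 7, -7), P_1P_4 = (-23, 33, -13).
P_1P_3 × P_1P_4 = (140, 616, 1316).
P_1P_2 · (P_1P_3 × P_1P_4) = 0.
The scalar triple product vanishes, so the four points are coplanar.

Yes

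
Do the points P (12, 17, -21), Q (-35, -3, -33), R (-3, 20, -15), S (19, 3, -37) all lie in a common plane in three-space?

Yes

The four points are coplanar iff the 3×3 determinant with rows PQ, PR, PS is zero.
Rows: (-47, -20, -12), (-15, 3, 6), (7, -14, -16).
Expanding along the first row: (-47)(36) − (-20)(198) + (-12)(189) = 0.
Zero determinant ⇒ coplanar.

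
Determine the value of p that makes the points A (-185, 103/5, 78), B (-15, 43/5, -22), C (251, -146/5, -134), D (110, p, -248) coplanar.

The points are coplanar iff AB · (AC × AD) = 0.
Expanding, this is linear in p: (-7560)p + (491400) = 0.
So p = 65.

65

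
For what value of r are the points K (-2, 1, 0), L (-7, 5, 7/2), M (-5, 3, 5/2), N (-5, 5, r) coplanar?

1/2

Normal to plane KLM: n = (3, 2, 2); plane equation n·P = -4.
Requiring n·N = -4: (2)r + (-5) = -4.
So r = 1/2.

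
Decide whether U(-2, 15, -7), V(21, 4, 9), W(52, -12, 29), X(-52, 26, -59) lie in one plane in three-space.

With U as base: UV = (23, -11, 16), UW = (54, -27, 36), UX = (-50, 11, -52).
UW × UX = (1008, 1008, -756).
UV · (UW × UX) = 0.
The scalar triple product vanishes, so the four points are coplanar.

Yes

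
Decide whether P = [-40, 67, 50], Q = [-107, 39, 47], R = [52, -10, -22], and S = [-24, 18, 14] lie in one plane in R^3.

Yes

With P as base: PQ = (-67, -28, -3), PR = (92, -77, -72), PS = (16, -49, -36).
PR × PS = (-756, 2160, -3276).
PQ · (PR × PS) = 0.
The scalar triple product vanishes, so the four points are coplanar.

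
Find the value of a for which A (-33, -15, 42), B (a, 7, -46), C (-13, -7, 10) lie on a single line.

Direction AC = (20, 8, -32). From the y-coordinate of B, the parameter along the line is τ = (7 − (-15))/8 = 11/4.
Then a = (-33) + 11/4·(20) = 22.

22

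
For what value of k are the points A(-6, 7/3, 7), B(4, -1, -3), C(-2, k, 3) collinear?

Collinearity requires AB × AC = 0; each component is linear in k.
The x-component gives (10)k + (-10) = 0, so k = 1.
The remaining components then also vanish.

1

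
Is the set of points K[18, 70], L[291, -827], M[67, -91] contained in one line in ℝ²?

Yes

KL = (273, -897), KM = (49, -161).
Twice the signed area of △KLM is (273)(-161) − (-897)(49) = 0.
The triangle is degenerate (zero area), so the points are collinear.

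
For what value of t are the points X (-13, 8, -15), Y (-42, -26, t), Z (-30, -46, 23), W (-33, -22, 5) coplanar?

Normal to plane XZW: n = (60, -420, -570); plane equation n·P = 4410.
Requiring n·Y = 4410: (-570)t + (8400) = 4410.
So t = 7.

7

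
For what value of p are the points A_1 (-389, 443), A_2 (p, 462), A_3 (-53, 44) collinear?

The three points are collinear iff det[A_1A_2; A_1A_3] = 0.
This determinant is linear in p: (-399)p + (-161595) = 0, so p = -405.

-405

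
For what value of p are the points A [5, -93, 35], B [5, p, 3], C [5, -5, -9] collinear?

-29

Direction AC = (0, 88, -44). From the z-coordinate of B, the parameter along the line is τ = (3 − 35)/(-44) = 8/11.
Then p = (-93) + 8/11·(88) = -29.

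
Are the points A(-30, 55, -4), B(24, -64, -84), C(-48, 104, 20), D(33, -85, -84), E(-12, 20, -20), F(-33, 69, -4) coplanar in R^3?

No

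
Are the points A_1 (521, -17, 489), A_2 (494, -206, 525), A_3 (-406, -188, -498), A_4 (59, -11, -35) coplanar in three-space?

A normal to the plane through A_1, A_2, A_3 is n = A_1A_2 × A_1A_3 = (192699, -60021, -170586).
The plane has equation n·P = 17999982. For A_4: n·A_4 = 17999982.
Equal, so A_4 lies in the plane and all four are coplanar.

Yes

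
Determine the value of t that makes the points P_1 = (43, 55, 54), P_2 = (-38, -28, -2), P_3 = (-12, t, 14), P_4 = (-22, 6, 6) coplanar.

Coplanarity ⇔ det[P_1P_2; P_1P_3; P_1P_4] = 0.
Expanding, this is linear in t: (248)t + (-2480) = 0.
So t = 10.

10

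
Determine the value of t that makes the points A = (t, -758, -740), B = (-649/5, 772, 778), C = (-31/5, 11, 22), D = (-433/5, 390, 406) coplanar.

569/5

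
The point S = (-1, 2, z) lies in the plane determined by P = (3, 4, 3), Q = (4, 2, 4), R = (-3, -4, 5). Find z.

3

Coplanarity requires PQ · (PR × PS) = 0.
PQ = (1, -2, 1), PR = (-6, -8, 2); the triple product is linear in z with coefficient -20 and constant term 60.
Setting it to zero: z = 3.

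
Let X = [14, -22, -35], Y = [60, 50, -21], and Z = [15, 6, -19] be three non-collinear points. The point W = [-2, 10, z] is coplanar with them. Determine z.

A normal to the plane is n = XY × XZ = (760, -722, 1216).
W lies in the plane iff n · XW = 0.
This gives (1216)z + (7296) = 0, so z = -6.

-6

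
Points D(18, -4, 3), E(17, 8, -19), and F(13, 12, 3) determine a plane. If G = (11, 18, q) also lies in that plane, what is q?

Coplanarity requires DE · (DF × DG) = 0.
DE = (-1, 12, -22), DF = (-5, 16, 0); the triple product is linear in q with coefficient 44 and constant term -176.
Setting it to zero: q = 4.

4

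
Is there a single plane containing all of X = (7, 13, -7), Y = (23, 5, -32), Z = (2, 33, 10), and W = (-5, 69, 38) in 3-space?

A normal to the plane through X, Y, Z is n = XY × XZ = (364, -147, 280).
The plane has equation n·P = -1323. For W: n·W = -1323.
Equal, so W lies in the plane and all four are coplanar.

Yes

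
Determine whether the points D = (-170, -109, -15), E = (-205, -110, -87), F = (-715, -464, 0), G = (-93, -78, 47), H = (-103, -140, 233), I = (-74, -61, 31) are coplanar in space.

The plane through D, E, F has normal n = DE × DF = (-25575, 39765, 11880) and equation n·P = -164835.
Checking the remaining points: n·G = -164835, n·H = -164835, n·I = -164835.
All equal -164835, so all 6 points lie in one plane.

Yes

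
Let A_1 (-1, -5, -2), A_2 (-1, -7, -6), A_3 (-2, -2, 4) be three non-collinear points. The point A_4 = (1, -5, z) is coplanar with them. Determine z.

Coplanarity requires A_1A_2 · (A_1A_3 × A_1A_4) = 0.
A_1A_2 = (0, -2, -4), A_1A_3 = (-1, 3, 6); the triple product is linear in z with coefficient -2 and constant term -4.
Setting it to zero: z = -2.

-2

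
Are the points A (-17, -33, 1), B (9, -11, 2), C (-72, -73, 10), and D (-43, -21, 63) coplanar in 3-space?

No

A normal to the plane through A, B, C is n = AB × AC = (238, -289, 170).
The plane has equation n·P = 5661. For D: n·D = 6545.
6545 ≠ 5661, so D is off the plane.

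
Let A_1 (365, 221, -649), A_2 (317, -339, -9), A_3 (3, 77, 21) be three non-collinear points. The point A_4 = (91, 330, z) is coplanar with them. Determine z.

-364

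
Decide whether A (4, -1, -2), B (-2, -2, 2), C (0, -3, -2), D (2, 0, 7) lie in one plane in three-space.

No

With A as base: AB = (-6, -1, 4), AC = (-4, -2, 0), AD = (-2, 1, 9).
AC × AD = (-18, 36, -8).
AB · (AC × AD) = 40.
Since 40 ≠ 0, the four points are not coplanar.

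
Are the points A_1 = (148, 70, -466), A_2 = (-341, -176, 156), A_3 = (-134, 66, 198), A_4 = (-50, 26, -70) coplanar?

With A_1 as base: A_1A_2 = (-489, -246, 622), A_1A_3 = (-282, -4, 664), A_1A_4 = (-198, -44, 396).
A_1A_3 × A_1A_4 = (27632, -19800, 11616).
A_1A_2 · (A_1A_3 × A_1A_4) = -1416096.
Since -1416096 ≠ 0, the four points are not coplanar.

No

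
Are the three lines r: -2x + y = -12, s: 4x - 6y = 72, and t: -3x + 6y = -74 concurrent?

No

The three lines meet at one point iff the augmented coefficient matrix [aᵢ bᵢ cᵢ] has rank < 3, i.e. its determinant vanishes.
Here the determinant is -16.
Nonzero, so no common point exists.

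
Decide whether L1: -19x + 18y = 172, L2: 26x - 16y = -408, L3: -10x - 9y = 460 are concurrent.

Lines aᵢx + bᵢy = cᵢ with pairwise distinct directions are concurrent exactly when det[aᵢ bᵢ cᵢ] = 0.
Here the determinant is 0.
It vanishes, so the lines are concurrent at (-28, -20).

Yes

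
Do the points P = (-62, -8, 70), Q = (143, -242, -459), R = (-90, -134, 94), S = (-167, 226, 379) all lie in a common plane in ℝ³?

With P as base: PQ = (205, -234, -529), PR = (-28, -126, 24), PS = (-105, 234, 309).
PR × PS = (-44550, 6132, -19782).
PQ · (PR × PS) = -102960.
Since -102960 ≠ 0, the four points are not coplanar.

No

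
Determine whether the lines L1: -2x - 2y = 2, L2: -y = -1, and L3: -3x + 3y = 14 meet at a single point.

No

Intersecting L1 and L2: solving the 2×2 system gives (x, y) = (-2, 1).
Substitute into L3: (-3)(-2) + (3)(1) = 9.
But L3 requires 14 ≠ 9, so the three lines have no common point.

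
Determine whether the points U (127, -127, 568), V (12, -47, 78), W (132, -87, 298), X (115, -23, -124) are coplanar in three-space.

Yes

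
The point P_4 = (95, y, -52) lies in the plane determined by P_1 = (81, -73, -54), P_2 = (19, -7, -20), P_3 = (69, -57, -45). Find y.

-75

The plane through P_1, P_2, P_3 has equation 50x + 150y − 200z = 3900.
Substituting P_4: (150)y + (15150) = 3900, so y = -75.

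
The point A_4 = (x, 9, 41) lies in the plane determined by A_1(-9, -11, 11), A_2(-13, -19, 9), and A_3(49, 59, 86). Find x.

11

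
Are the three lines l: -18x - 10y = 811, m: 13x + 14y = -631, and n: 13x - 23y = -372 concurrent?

Intersecting l and m: solving the 2×2 system gives (x, y) = (-2522/61, -815/122).
Substitute into n: (13)(-2522/61) + (-23)(-815/122) = -46827/122.
But n requires -372 ≠ -46827/122, so the three lines have no common point.

No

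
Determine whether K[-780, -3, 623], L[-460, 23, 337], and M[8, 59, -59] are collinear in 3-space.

No

KL = (320, 26, -286), KM = (788, 62, -682).
KL × KM = (0, -7128, -648).
The cross product is nonzero, so the points do not lie on one line.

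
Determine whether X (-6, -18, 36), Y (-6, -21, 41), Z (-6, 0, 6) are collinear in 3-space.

XY = (0, -3, 5), XZ = (0, 18, -30).
Each component of XZ is -6 times the corresponding component of XY, so XZ = -6·XY and the points are collinear.

Yes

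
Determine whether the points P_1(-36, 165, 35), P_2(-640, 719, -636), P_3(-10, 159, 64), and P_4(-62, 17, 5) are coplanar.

Yes

With P_1 as base: P_1P_2 = (-604, 554, -671), P_1P_3 = (26, -6, 29), P_1P_4 = (-26, -148, -30).
P_1P_3 × P_1P_4 = (4472, 26, -4004).
P_1P_2 · (P_1P_3 × P_1P_4) = 0.
The scalar triple product vanishes, so the four points are coplanar.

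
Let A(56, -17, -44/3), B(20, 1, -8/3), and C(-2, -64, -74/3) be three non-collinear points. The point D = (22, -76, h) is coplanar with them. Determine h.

-98/3

A normal to the plane is n = AB × AC = (384, -1056, 2736).
D lies in the plane iff n · AD = 0.
This gives (2736)h + (89376) = 0, so h = -98/3.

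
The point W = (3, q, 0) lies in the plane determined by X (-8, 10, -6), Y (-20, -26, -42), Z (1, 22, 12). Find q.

Coplanarity requires XY · (XZ × XW) = 0.
XY = (-12, -36, -36), XZ = (9, 12, 18); the triple product is linear in q with coefficient -108 and constant term -216.
Setting it to zero: q = -2.

-2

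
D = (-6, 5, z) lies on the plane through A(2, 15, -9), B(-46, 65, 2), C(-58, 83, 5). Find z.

Coplanarity requires AB · (AC × AD) = 0.
AB = (-48, 50, 11), AC = (-60, 68, 14); the triple product is linear in z with coefficient -264 and constant term -2112.
Setting it to zero: z = -8.

-8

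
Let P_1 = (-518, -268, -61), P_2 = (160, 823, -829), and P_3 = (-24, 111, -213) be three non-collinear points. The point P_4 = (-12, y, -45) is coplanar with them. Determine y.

-55

The plane through P_1, P_2, P_3 has equation 125240x − 276336y − 281992z = 26385240.
Substituting P_4: (-276336)y + (11186760) = 26385240, so y = -55.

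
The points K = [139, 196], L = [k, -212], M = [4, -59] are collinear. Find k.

Collinearity: (L − K) must be parallel to (M − K) = (-135, -255).
Cross-multiplying the components: (k − 139)·(-255) = (-408)·(-135).
Solving gives k = -77.

-77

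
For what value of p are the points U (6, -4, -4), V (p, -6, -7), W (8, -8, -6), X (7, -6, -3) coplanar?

7

Normal to plane UWX: n = (-8, -4, 0); plane equation n·P = -32.
Requiring n·V = -32: (-8)p + (24) = -32.
So p = 7.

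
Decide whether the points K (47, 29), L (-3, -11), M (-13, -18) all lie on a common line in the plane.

No

KL = (-50, -40), KM = (-60, -47).
Twice the signed area of △KLM is (-50)(-47) − (-40)(-60) = -50.
The area is nonzero, so the three points are not collinear.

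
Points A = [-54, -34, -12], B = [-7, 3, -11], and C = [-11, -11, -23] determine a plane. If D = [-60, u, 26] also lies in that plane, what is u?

-4

A normal to the plane is n = AB × AC = (-430, 560, -510).
D lies in the plane iff n · AD = 0.
This gives (560)u + (2240) = 0, so u = -4.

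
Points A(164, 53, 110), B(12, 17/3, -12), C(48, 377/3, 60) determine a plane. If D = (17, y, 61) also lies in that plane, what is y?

544/3

The plane through A, B, C has equation 11232x + 6552y − 16536z = 370344.
Substituting D: (6552)y + (-817752) = 370344, so y = 544/3.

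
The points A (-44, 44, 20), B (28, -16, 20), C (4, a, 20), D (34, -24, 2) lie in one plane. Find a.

4

The points are coplanar iff AB · (AC × AD) = 0.
Expanding, this is linear in a: (-1296)a + (5184) = 0.
So a = 4.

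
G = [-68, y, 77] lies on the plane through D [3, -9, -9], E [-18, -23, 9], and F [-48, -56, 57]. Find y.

-71

The plane through D, E, F has equation −78x + 468y + 273z = -6903.
Substituting G: (468)y + (26325) = -6903, so y = -71.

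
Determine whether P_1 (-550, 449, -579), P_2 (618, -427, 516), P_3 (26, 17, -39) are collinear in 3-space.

Yes

P_1P_2 = (1168, -876, 1095), P_1P_3 = (576, -432, 540).
P_1P_2 × P_1P_3 = (0, 0, 0).
The cross product vanishes, so the three points are collinear.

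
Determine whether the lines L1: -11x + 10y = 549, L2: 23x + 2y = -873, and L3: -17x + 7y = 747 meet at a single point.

Intersecting L1 and L2: solving the 2×2 system gives (x, y) = (-39, 12).
Substitute into L3: (-17)(-39) + (7)(12) = 747.
This equals 747, so (-39, 12) lies on all three lines and they are concurrent.

Yes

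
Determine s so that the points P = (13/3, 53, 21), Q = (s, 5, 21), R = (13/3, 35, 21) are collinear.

13/3

Direction PR = (0, -18, 0). From the y-coordinate of Q, the parameter along the line is τ = (5 − 53)/(-18) = 8/3.
Then s = 13/3 + 8/3·(0) = 13/3.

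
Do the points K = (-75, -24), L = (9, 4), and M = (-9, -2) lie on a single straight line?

Yes

KL = (84, 28), KM = (66, 22).
Checking proportionality: KM = 11/14·KL, so the vectors are parallel and the points are collinear.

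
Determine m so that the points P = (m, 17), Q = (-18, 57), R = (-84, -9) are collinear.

-58

The three points are collinear iff det[PQ; PR] = 0.
This determinant is linear in m: (66)m + (3828) = 0, so m = -58.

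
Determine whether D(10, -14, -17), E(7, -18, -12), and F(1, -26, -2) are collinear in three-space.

DE = (-3, -4, 5), DF = (-9, -12, 15).
DE × DF = (0, 0, 0).
The cross product vanishes, so the three points are collinear.

Yes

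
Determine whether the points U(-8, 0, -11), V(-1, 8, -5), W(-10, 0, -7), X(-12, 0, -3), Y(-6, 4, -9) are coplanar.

The plane through U, V, W has normal n = UV × UW = (32, -40, 16) and equation n·P = -432.
Checking the remaining points: n·X = -432, n·Y = -496.
Since n·Y = -496 ≠ -432, Y is off the plane and the points are not all coplanar.

No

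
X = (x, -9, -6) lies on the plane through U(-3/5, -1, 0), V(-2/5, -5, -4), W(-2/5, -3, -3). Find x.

-2/5

Coplanarity requires UV · (UW × UX) = 0.
UV = (1/5, -4, -4), UW = (1/5, -2, -3); the triple product is linear in x with coefficient 4 and constant term 8/5.
Setting it to zero: x = -2/5.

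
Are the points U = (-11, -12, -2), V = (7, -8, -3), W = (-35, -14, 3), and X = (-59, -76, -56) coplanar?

The four points are coplanar iff the 3×3 determinant with rows UV, UW, UX is zero.
Rows: (18, 4, -1), (-24, -2, 5), (-48, -64, -54).
Expanding along the first row: (18)(428) − (4)(1536) + (-1)(1440) = 120.
Nonzero ⇒ not coplanar.

No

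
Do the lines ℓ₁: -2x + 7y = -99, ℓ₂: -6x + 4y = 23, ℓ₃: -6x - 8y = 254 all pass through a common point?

Intersecting ℓ₁ and ℓ₂: solving the 2×2 system gives (x, y) = (-557/34, -320/17).
Substitute into ℓ₃: (-6)(-557/34) + (-8)(-320/17) = 4231/17.
But ℓ₃ requires 254 ≠ 4231/17, so the three lines have no common point.

No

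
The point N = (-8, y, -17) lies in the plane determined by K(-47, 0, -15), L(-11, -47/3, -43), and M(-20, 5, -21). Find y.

A normal to the plane is n = KL × KM = (234, -540, 603).
N lies in the plane iff n · KN = 0.
This gives (-540)y + (7920) = 0, so y = 44/3.

44/3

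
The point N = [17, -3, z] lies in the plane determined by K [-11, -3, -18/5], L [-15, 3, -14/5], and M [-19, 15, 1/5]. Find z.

The plane through K, L, M has equation (42/5)x + (44/5)y − 24z = -162/5.
Substituting N: (-24)z + (582/5) = -162/5, so z = 31/5.

31/5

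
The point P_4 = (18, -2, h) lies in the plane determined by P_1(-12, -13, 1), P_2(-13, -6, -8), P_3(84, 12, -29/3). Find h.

Coplanarity requires P_1P_2 · (P_1P_3 × P_1P_4) = 0.
P_1P_2 = (-1, 7, -9), P_1P_3 = (96, 25, -32/3); the triple product is linear in h with coefficient -697 and constant term -13243/3.
Setting it to zero: h = -19/3.

-19/3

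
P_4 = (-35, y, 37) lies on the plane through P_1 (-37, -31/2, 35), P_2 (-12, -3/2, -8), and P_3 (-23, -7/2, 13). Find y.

A normal to the plane is n = P_1P_2 × P_1P_3 = (208, -52, 104).
P_4 lies in the plane iff n · P_1P_4 = 0.
This gives (-52)y + (-182) = 0, so y = -7/2.

-7/2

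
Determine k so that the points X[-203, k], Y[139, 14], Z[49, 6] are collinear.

-82/5

The three points are collinear iff det[XY; XZ] = 0.
This determinant is linear in k: (-90)k + (-1476) = 0, so k = -82/5.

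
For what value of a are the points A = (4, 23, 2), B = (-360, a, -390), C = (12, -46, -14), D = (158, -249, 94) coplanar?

Normal to plane ACD: n = (-10700, -3200, 8450); plane equation n·P = -99500.
Requiring n·B = -99500: (-3200)a + (556500) = -99500.
So a = 205.

205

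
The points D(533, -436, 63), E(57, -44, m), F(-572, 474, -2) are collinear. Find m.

35

Collinearity requires DE × DF = 0; each component is linear in m.
The x-component gives (-910)m + (31850) = 0, so m = 35.
The remaining components then also vanish.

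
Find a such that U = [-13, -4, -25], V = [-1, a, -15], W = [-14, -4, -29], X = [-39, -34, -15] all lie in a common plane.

6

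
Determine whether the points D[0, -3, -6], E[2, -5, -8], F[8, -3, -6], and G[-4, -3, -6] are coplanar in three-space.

A normal to the plane through D, E, F is n = DE × DF = (0, -16, 16).
The plane has equation n·P = -48. For G: n·G = -48.
Equal, so G lies in the plane and all four are coplanar.

Yes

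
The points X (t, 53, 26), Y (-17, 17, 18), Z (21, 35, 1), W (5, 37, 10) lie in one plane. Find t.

-19

Coplanarity ⇔ det[XY; XZ; XW] = 0.
Expanding, this is linear in t: (-196)t + (-3724) = 0.
So t = -19.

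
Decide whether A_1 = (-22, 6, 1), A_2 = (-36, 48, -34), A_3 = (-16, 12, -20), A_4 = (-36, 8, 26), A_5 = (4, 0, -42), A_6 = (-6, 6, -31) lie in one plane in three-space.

The plane through A_1, A_2, A_3 has normal n = A_1A_2 × A_1A_3 = (-672, -504, -336) and equation n·P = 11424.
Checking the remaining points: n·A_4 = 11424, n·A_5 = 11424, n·A_6 = 11424.
All equal 11424, so all 6 points lie in one plane.

Yes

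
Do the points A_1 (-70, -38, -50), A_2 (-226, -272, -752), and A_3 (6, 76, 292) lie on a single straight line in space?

Yes

A_1A_2 = (-156, -234, -702), A_1A_3 = (76, 114, 342).
A_1A_2 × A_1A_3 = (0, 0, 0).
The cross product vanishes, so the three points are collinear.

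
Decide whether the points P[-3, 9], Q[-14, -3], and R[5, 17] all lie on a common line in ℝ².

PQ = (-11, -12), PR = (8, 8).
If collinear, PR would be a scalar multiple of PQ. But (-11)·(8) ≠ (-12)·(8) (difference 8), so they are not parallel; the points are not collinear.

No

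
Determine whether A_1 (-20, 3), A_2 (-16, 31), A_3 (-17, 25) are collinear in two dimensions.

No

A_1A_2 = (4, 28), A_1A_3 = (3, 22).
If collinear, A_1A_3 would be a scalar multiple of A_1A_2. But (4)·(22) ≠ (28)·(3) (difference 4), so they are not parallel; the points are not collinear.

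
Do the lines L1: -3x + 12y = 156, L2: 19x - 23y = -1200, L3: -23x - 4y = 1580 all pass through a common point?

Intersecting L1 and L2: solving the 2×2 system gives (x, y) = (-68, -4).
Substitute into L3: (-23)(-68) + (-4)(-4) = 1580.
This equals 1580, so (-68, -4) lies on all three lines and they are concurrent.

Yes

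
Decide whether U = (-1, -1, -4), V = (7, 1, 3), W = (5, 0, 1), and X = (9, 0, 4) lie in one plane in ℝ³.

Yes

The four points are coplanar iff the 3×3 determinant with rows UV, UW, UX is zero.
Rows: (8, 2, 7), (6, 1, 5), (10, 1, 8).
Expanding along the first row: (8)(3) − (2)(-2) + (7)(-4) = 0.
Zero determinant ⇒ coplanar.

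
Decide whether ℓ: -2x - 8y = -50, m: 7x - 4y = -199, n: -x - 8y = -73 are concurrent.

Lines aᵢx + bᵢy = cᵢ with pairwise distinct directions are concurrent exactly when det[aᵢ bᵢ cᵢ] = 0.
Here the determinant is -80.
Nonzero, so no common point exists.

No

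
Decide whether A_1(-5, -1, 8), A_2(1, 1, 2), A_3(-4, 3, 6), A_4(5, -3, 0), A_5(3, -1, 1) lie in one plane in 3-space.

No

The plane through A_1, A_2, A_3 has normal n = A_1A_2 × A_1A_3 = (20, 6, 22) and equation n·P = 70.
Checking the remaining points: n·A_4 = 82, n·A_5 = 76.
Since n·A_4 = 82 ≠ 70, A_4 is off the plane and the points are not all coplanar.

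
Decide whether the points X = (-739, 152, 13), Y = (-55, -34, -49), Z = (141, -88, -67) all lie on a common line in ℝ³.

No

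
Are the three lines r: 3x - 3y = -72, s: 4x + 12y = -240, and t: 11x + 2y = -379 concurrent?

The three lines meet at one point iff the augmented coefficient matrix [aᵢ bᵢ cᵢ] has rank < 3, i.e. its determinant vanishes.
Here the determinant is 96.
Nonzero, so no common point exists.

No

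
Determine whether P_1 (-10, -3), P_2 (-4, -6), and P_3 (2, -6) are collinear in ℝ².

No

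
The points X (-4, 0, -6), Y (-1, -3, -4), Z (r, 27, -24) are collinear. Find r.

Collinearity requires XY × XZ = 0; each component is linear in r.
The y-component gives (2)r + (62) = 0, so r = -31.
The remaining components then also vanish.

-31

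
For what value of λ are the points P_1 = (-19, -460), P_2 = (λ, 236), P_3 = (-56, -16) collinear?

-77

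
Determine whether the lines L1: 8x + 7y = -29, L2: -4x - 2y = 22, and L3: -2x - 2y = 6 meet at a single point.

Yes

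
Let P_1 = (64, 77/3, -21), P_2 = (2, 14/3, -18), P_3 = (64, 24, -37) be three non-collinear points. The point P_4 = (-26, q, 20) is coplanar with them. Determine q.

-1

Coplanarity requires P_1P_2 · (P_1P_3 × P_1P_4) = 0.
P_1P_2 = (-62, -21, 3), P_1P_3 = (0, -5/3, -16); the triple product is linear in q with coefficient -992 and constant term -992.
Setting it to zero: q = -1.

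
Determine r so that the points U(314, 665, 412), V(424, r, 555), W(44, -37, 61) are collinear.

951

Collinearity requires UV × UW = 0; each component is linear in r.
The x-component gives (-351)r + (333801) = 0, so r = 951.
The remaining components then also vanish.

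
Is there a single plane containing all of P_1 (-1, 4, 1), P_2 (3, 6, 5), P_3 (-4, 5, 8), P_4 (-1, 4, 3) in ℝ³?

No

A normal to the plane through P_1, P_2, P_3 is n = P_1P_2 × P_1P_3 = (10, -40, 10).
The plane has equation n·P = -160. For P_4: n·P_4 = -140.
-140 ≠ -160, so P_4 is off the plane.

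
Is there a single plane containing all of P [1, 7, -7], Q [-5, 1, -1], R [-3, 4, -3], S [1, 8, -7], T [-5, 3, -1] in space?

The plane through P, Q, R has normal n = PQ × PR = (-6, 0, -6) and equation n·X = 36.
Checking the remaining points: n·S = 36, n·T = 36.
All equal 36, so all 5 points lie in one plane.

Yes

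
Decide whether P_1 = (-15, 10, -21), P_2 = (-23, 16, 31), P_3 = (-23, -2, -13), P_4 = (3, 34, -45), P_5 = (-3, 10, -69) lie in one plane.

No

The plane through P_1, P_2, P_3 has normal n = P_1P_2 × P_1P_3 = (672, -352, 144) and equation n·P = -16624.
Checking the remaining points: n·P_4 = -16432, n·P_5 = -15472.
Since n·P_4 = -16432 ≠ -16624, P_4 is off the plane and the points are not all coplanar.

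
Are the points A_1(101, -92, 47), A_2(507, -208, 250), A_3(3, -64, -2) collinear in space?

A_1A_2 = (406, -116, 203), A_1A_3 = (-98, 28, -49).
A_1A_2 × A_1A_3 = (0, 0, 0).
The cross product vanishes, so the three points are collinear.

Yes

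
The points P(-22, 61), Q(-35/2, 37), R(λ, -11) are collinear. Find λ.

Collinearity: (R − P) must be parallel to (Q − P) = (9/2, -24).
Cross-multiplying the components: (λ − (-22))·(-24) = (-72)·(9/2).
Solving gives λ = -17/2.

-17/2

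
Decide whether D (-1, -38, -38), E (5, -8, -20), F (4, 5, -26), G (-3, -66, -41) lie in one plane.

Yes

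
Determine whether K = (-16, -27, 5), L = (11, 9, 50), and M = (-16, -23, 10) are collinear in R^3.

KL = (27, 36, 45), KM = (0, 4, 5).
Comparing components 3 and 1: (45)(0) − (27)(5) = -135 ≠ 0, so KL and KM are not parallel and the points are not collinear.

No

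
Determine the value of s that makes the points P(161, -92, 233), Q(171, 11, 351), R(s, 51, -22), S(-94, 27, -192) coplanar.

-24

Coplanarity ⇔ det[PQ; PR; PS] = 0.
Expanding, this is linear in s: (57817)s + (1387608) = 0.
So s = -24.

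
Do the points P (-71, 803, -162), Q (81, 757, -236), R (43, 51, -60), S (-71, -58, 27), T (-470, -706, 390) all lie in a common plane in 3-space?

Yes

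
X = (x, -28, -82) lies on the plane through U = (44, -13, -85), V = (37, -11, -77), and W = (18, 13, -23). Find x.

Coplanarity requires UV · (UW × UX) = 0.
UV = (-7, 2, 8), UW = (-26, 26, 62); the triple product is linear in x with coefficient -84 and constant term -84.
Setting it to zero: x = -1.

-1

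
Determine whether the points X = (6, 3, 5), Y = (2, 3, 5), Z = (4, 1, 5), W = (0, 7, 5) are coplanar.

With X as base: XY = (-4, 0, 0), XZ = (-2, -2, 0), XW = (-6, 4, 0).
XZ × XW = (0, 0, -20).
XY · (XZ × XW) = 0.
The scalar triple product vanishes, so the four points are coplanar.

Yes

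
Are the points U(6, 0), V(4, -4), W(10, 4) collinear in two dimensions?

UV = (-2, -4), UW = (4, 4).
Twice the signed area of △UVW is (-2)(4) − (-4)(4) = 8.
The area is nonzero, so the three points are not collinear.

No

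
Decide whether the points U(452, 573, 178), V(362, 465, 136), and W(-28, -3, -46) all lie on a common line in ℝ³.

Yes

UV = (-90, -108, -42), UW = (-480, -576, -224).
Each component of UW is 16/3 times the corresponding component of UV, so UW = 16/3·UV and the points are collinear.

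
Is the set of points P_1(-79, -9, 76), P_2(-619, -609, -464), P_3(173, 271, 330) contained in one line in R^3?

No

P_1P_2 = (-540, -600, -540), P_1P_3 = (252, 280, 254).
P_1P_2 × P_1P_3 = (-1200, 1080, 0).
The cross product is nonzero, so the points do not lie on one line.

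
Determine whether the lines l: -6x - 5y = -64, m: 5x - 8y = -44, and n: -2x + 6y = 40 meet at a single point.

Lines aᵢx + bᵢy = cᵢ with pairwise distinct directions are concurrent exactly when det[aᵢ bᵢ cᵢ] = 0.
Here the determinant is 0.
It vanishes, so the lines are concurrent at (4, 8).

Yes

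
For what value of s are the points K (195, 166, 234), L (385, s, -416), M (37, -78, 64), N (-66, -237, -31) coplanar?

456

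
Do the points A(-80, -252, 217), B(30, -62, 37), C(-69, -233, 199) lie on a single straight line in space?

AB = (110, 190, -180), AC = (11, 19, -18).
Each component of AC is 1/10 times the corresponding component of AB, so AC = 1/10·AB and the points are collinear.

Yes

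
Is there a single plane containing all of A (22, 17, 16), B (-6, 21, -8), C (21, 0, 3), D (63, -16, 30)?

No

The four points are coplanar iff the 3×3 determinant with rows AB, AC, AD is zero.
Rows: (-28, 4, -24), (-1, -17, -13), (41, -33, 14).
Expanding along the first row: (-28)(-667) − (4)(519) + (-24)(730) = -920.
Nonzero ⇒ not coplanar.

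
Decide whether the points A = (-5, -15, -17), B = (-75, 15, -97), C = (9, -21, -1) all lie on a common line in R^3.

Yes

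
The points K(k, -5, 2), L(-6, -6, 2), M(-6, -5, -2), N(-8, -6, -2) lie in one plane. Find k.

-4

Coplanarity ⇔ det[KL; KM; KN] = 0.
Expanding, this is linear in k: (4)k + (16) = 0.
So k = -4.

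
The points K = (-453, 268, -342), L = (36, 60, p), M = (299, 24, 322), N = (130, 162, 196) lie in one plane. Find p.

The points are coplanar iff KL · (KM × KN) = 0.
Expanding, this is linear in p: (62540)p + (-4753040) = 0.
So p = 76.

76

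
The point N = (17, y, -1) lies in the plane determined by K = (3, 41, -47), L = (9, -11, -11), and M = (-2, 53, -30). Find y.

-55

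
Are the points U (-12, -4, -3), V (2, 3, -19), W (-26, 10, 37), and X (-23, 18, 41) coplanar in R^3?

A normal to the plane through U, V, W is n = UV × UW = (504, -336, 294).
The plane has equation n·P = -5586. For X: n·X = -5586.
Equal, so X lies in the plane and all four are coplanar.

Yes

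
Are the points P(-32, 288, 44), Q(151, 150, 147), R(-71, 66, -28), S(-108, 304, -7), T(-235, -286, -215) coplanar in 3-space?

Yes

The plane through P, Q, R has normal n = PQ × PR = (32802, 9159, -46008) and equation n·X = -436224.
Checking the remaining points: n·S = -436224, n·T = -436224.
All equal -436224, so all 5 points lie in one plane.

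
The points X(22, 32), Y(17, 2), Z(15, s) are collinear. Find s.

Collinearity: (Z − X) must be parallel to (Y − X) = (-5, -30).
Cross-multiplying the components: (s − 32)·(-5) = (-7)·(-30).
Solving gives s = -10.

-10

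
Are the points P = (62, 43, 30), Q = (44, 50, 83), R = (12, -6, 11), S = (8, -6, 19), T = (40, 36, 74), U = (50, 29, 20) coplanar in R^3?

The plane through P, Q, R has normal n = PQ × PR = (2464, -2992, 1232) and equation n·X = 61072.
Checking the remaining points: n·S = 61072, n·T = 82016, n·U = 61072.
Since n·T = 82016 ≠ 61072, T is off the plane and the points are not all coplanar.

No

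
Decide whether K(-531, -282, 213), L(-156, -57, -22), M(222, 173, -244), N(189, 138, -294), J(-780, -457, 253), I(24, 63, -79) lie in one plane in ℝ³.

No

The plane through K, L, M has normal n = KL × KM = (4100, -5580, 1200) and equation n·P = -347940.
Checking the remaining points: n·N = -347940, n·J = -344340, n·I = -347940.
Since n·J = -344340 ≠ -347940, J is off the plane and the points are not all coplanar.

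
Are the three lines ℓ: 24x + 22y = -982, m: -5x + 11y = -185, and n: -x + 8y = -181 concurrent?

Intersecting ℓ and m: solving the 2×2 system gives (x, y) = (-18, -25).
Substitute into n: (-1)(-18) + (8)(-25) = -182.
But n requires -181 ≠ -182, so the three lines have no common point.

No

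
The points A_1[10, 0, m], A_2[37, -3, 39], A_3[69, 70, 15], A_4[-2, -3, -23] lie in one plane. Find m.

Coplanarity ⇔ det[A_1A_2; A_1A_3; A_1A_4] = 0.
Expanding, this is linear in m: (-2847)m + (-19929) = 0.
So m = -7.

-7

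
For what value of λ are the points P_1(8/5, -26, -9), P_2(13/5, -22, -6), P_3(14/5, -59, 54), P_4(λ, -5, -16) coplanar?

22/5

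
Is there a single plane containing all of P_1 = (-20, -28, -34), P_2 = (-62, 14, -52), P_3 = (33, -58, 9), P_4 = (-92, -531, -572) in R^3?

Yes

With P_1 as base: P_1P_2 = (-42, 42, -18), P_1P_3 = (53, -30, 43), P_1P_4 = (-72, -503, -538).
P_1P_3 × P_1P_4 = (37769, 25418, -28819).
P_1P_2 · (P_1P_3 × P_1P_4) = 0.
The scalar triple product vanishes, so the four points are coplanar.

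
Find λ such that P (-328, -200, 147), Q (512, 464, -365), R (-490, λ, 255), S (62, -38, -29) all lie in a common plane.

Coplanarity ⇔ det[PQ; PR; PS] = 0.
Expanding, this is linear in λ: (51840)λ + (18144000) = 0.
So λ = -350.

-350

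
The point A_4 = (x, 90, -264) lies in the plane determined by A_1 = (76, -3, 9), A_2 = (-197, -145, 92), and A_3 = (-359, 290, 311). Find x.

716

The plane through A_1, A_2, A_3 has equation −67203x + 46341y − 141759z = -6522282.
Substituting A_4: (-67203)x + (41595066) = -6522282, so x = 716.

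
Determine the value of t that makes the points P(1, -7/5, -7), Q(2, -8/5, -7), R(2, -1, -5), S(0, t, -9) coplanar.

Normal to plane PQR: n = (-2/5, -2, 3/5); plane equation n·X = -9/5.
Requiring n·S = -9/5: (-2)t + (-27/5) = -9/5.
So t = -9/5.

-9/5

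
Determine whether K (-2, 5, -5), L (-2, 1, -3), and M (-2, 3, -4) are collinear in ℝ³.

Yes

KL = (0, -4, 2), KM = (0, -2, 1).
Each component of KM is 1/2 times the corresponding component of KL, so KM = 1/2·KL and the points are collinear.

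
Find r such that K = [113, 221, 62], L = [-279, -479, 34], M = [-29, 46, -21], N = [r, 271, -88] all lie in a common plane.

53

Normal to plane KLM: n = (53200, -28560, -30800); plane equation n·P = -2209760.
Requiring n·N = -2209760: (53200)r + (-5029360) = -2209760.
So r = 53.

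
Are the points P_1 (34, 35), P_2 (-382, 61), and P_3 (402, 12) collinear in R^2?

Yes

P_1P_2 = (-416, 26), P_1P_3 = (368, -23).
det[P_1P_2; P_1P_3] = (-416)(-23) − (26)(368) = 0.
The determinant is zero, so the points are collinear.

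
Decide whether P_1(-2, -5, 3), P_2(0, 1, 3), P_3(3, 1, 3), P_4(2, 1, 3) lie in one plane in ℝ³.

Yes

The four points are coplanar iff the 3×3 determinant with rows P_1P_2, P_1P_3, P_1P_4 is zero.
Rows: (2, 6, 0), (5, 6, 0), (4, 6, 0).
Expanding along the first row: (2)(0) − (6)(0) + (0)(6) = 0.
Zero determinant ⇒ coplanar.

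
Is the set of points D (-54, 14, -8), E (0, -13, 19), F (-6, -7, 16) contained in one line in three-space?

No

DE = (54, -27, 27), DF = (48, -21, 24).
DE × DF = (-81, 0, 162).
The cross product is nonzero, so the points do not lie on one line.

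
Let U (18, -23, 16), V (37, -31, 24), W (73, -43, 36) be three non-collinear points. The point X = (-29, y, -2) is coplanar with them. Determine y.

-5

Coplanarity requires UV · (UW × UX) = 0.
UV = (19, -8, 8), UW = (55, -20, 20); the triple product is linear in y with coefficient 60 and constant term 300.
Setting it to zero: y = -5.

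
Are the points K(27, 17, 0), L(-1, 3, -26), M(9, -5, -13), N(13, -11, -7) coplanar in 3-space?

The four points are coplanar iff the 3×3 determinant with rows KL, KM, KN is zero.
Rows: (-28, -14, -26), (-18, -22, -13), (-14, -28, -7).
Expanding along the first row: (-28)(-210) − (-14)(-56) + (-26)(196) = 0.
Zero determinant ⇒ coplanar.

Yes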